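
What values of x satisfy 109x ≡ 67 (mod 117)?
x ≡ 94 (mod 117)

gcd(109, 117) = 1, which divides 67, so solutions exist.
Find 109^(-1) mod 117 by the extended Euclidean algorithm:
117 = 1 × 109 + 8  ⟹  8 = (1)·117 + (-1)·109
109 = 13 × 8 + 5  ⟹  5 = (-13)·117 + (14)·109
8 = 1 × 5 + 3  ⟹  3 = (14)·117 + (-15)·109
5 = 1 × 3 + 2  ⟹  2 = (-27)·117 + (29)·109
3 = 1 × 2 + 1  ⟹  1 = (41)·117 + (-44)·109
So (-44)·109 ≡ 1 (mod 117), i.e. 109^(-1) ≡ -44 ≡ 73 (mod 117).
x ≡ 73 × 67 = 4891 ≡ 94 (mod 117).
Check: 109 × 94 = 10246 ≡ 67 (mod 117).
Unique solution: x ≡ 94 (mod 117)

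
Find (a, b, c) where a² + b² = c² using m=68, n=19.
(4263, 2584, 4985)

Euclid's formula: a = m² - n², b = 2mn, c = m² + n²
m = 68, n = 19
a = 68² - 19² = 4624 - 361 = 4263
b = 2 × 68 × 19 = 2584
c = 68² + 19² = 4624 + 361 = 4985
Verification: 4263² + 2584² = 18173169 + 6677056 = 24850225 = 4985² ✓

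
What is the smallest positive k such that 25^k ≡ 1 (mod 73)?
36

73 is prime, so ord(25) divides φ(73) = 72.
Divisors of 72: 1, 2, 3, 4, 6, 8, 9, 12, 18, 24, 36, 72.
Repeated squaring: 25^1 ≡ 25, 25^2 ≡ 41, 25^4 ≡ 2, 25^8 ≡ 4, 25^16 ≡ 16, 25^32 ≡ 37, 25^64 ≡ 55 (mod 73).
Test 25^d mod 73 for each divisor d in increasing order:
25^1 ≡ 25
25^2 ≡ 41
25^3 = 25^2·25^1 ≡ 3
25^4 ≡ 2
25^6 = 25^4·25^2 ≡ 9
25^8 ≡ 4
25^9 = 25^8·25^1 ≡ 27
25^12 = 25^8·25^4 ≡ 8
25^18 = 25^16·25^2 ≡ 72
25^24 = 25^16·25^8 ≡ 64
25^36 = 25^32·25^4 ≡ 1  ← first divisor giving 1
The order is 36.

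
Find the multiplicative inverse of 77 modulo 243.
101

gcd(77, 243) = 1, so the inverse exists.
Extended Euclidean algorithm on (243, 77):
243 = 3 × 77 + 12  ⟹  12 = (1)·243 + (-3)·77
77 = 6 × 12 + 5  ⟹  5 = (-6)·243 + (19)·77
12 = 2 × 5 + 2  ⟹  2 = (13)·243 + (-41)·77
5 = 2 × 2 + 1  ⟹  1 = (-32)·243 + (101)·77
So (101)·77 ≡ 1 (mod 243), i.e. 77^(-1) ≡ 101 (mod 243).
Check: 77 × 101 = 7777 ≡ 1 (mod 243)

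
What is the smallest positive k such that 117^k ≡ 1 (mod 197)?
196

197 is prime, so ord(117) divides φ(197) = 196.
Divisors of 196: 1, 2, 4, 7, 14, 28, 49, 98, 196.
Repeated squaring: 117^1 ≡ 117, 117^2 ≡ 96, 117^4 ≡ 154, 117^8 ≡ 76, 117^16 ≡ 63, 117^32 ≡ 29, 117^64 ≡ 53, 117^128 ≡ 51 (mod 197).
Test 117^d mod 197 for each divisor d in increasing order:
117^1 ≡ 117
117^2 ≡ 96
117^4 ≡ 154
117^7 = 117^4·117^2·117^1 ≡ 68
117^14 = 117^8·117^4·117^2 ≡ 93
117^28 = 117^16·117^8·117^4 ≡ 178
117^49 = 117^32·117^16·117^1 ≡ 14
117^98 = 117^64·117^32·117^2 ≡ 196
117^196 = 117^128·117^64·117^4 ≡ 1  ← first divisor giving 1
The order is 196.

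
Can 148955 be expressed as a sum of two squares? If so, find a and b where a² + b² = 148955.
Not possible

Factorization: 148955 = 5 × 31^3
By Fermat: n is sum of two squares iff every prime p ≡ 3 (mod 4) appears to even power.
Prime(s) ≡ 3 (mod 4) with odd exponent: [(31, 3)]
Therefore 148955 cannot be expressed as a² + b².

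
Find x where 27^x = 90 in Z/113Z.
107

Baby-step giant-step with step n = ⌈√113⌉ = 11.
Baby steps 27^j mod 113 (j:value) for j=0..10: 0:1, 1:27, 2:51, 3:21, 4:2, 5:54, 6:102, 7:42, 8:4, 9:108, 10:91.
Giant-step multiplier: 27^(-11) ≡ 27^(112-11) = 27^101 ≡ 74 (mod 113).
Giant steps γ_i = 90·74^i mod 113: γ_0=90, γ_1=106, γ_2=47, γ_3=88, γ_4=71, γ_5=56, γ_6=76, γ_7=87, γ_8=110, γ_9=4 (in table at j=8).
x = i·n + j = 9·11 + 8 = 107.
Check: 27^107 ≡ 90 (mod 113).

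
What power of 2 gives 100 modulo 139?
36

Baby-step giant-step with step n = ⌈√139⌉ = 12.
Baby steps 2^j mod 139 (j:value) for j=0..11: 0:1, 1:2, 2:4, 3:8, 4:16, 5:32, 6:64, 7:128, 8:117, 9:95, 10:51, 11:102.
Giant-step multiplier: 2^(-12) ≡ 2^(138-12) = 2^126 ≡ 77 (mod 139).
Giant steps γ_i = 100·77^i mod 139: γ_0=100, γ_1=55, γ_2=65, γ_3=1 (in table at j=0).
x = i·n + j = 3·12 + 0 = 36.
Check: 2^36 ≡ 100 (mod 139).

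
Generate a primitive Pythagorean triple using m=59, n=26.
(2805, 3068, 4157)

Euclid's formula: a = m² - n², b = 2mn, c = m² + n²
m = 59, n = 26
a = 59² - 26² = 3481 - 676 = 2805
b = 2 × 59 × 26 = 3068
c = 59² + 26² = 3481 + 676 = 4157
Verification: 2805² + 3068² = 7868025 + 9412624 = 17280649 = 4157² ✓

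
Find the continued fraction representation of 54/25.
[2; 6, 4]

Euclidean algorithm steps:
54 = 2 × 25 + 4
25 = 6 × 4 + 1
4 = 4 × 1 + 0
Continued fraction: [2; 6, 4]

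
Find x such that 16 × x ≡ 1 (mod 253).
174

gcd(16, 253) = 1, so the inverse exists.
Extended Euclidean algorithm on (253, 16):
253 = 15 × 16 + 13  ⟹  13 = (1)·253 + (-15)·16
16 = 1 × 13 + 3  ⟹  3 = (-1)·253 + (16)·16
13 = 4 × 3 + 1  ⟹  1 = (5)·253 + (-79)·16
So (-79)·16 ≡ 1 (mod 253), i.e. 16^(-1) ≡ -79 ≡ 174 (mod 253).
Check: 16 × 174 = 2784 ≡ 1 (mod 253)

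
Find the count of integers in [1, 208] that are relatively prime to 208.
96

208 = 2^4 × 13
φ(n) = n × ∏(1 - 1/p) for each prime p dividing n
φ(208) = 208 × (1 - 1/2) × (1 - 1/13) = 96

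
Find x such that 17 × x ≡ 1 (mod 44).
13

gcd(17, 44) = 1, so the inverse exists.
Extended Euclidean algorithm on (44, 17):
44 = 2 × 17 + 10  ⟹  10 = (1)·44 + (-2)·17
17 = 1 × 10 + 7  ⟹  7 = (-1)·44 + (3)·17
10 = 1 × 7 + 3  ⟹  3 = (2)·44 + (-5)·17
7 = 2 × 3 + 1  ⟹  1 = (-5)·44 + (13)·17
So (13)·17 ≡ 1 (mod 44), i.e. 17^(-1) ≡ 13 (mod 44).
Check: 17 × 13 = 221 ≡ 1 (mod 44)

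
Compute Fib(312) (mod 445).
359

Matrix identity: Q^n = [[F_(n+1), F_n], [F_n, F_(n-1)]] with Q = [[1,1],[1,0]].
n = 312 = 100111000₂. Square-and-multiply, entries mod 445:
Q^1 = [[1,1],[1,0]]
Q^2 = (Q^1)² = [[2,1],[1,1]]
Q^4 = (Q^2)² = [[5,3],[3,2]]
Q^9 = (Q^4)²·Q = [[55,34],[34,21]]
Q^19 = (Q^9)²·Q = [[90,176],[176,359]]
Q^39 = (Q^19)²·Q = [[175,361],[361,259]]
Q^78 = (Q^39)² = [[301,34],[34,267]]
Q^156 = (Q^78)² = [[87,177],[177,355]]
Q^312 = (Q^156)² = [[183,359],[359,269]]
F_312 mod 445 = Q^312[0][1] = 359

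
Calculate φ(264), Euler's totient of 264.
80

264 = 2^3 × 3 × 11
φ(n) = n × ∏(1 - 1/p) for each prime p dividing n
φ(264) = 264 × (1 - 1/2) × (1 - 1/3) × (1 - 1/11) = 80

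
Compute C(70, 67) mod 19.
1

Using Lucas' theorem:
Write n=70 and k=67 in base 19:
n in base 19: [3, 13]
k in base 19: [3, 10]
C(70,67) mod 19 = ∏ C(n_i, k_i) mod 19
Digit binomials (mod 19): C(3,3) = 1; C(13,10) = 286 ≡ 1
Product: 1 × 1 = 1 ≡ 1 (mod 19)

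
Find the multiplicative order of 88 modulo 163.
81

163 is prime, so ord(88) divides φ(163) = 162.
Divisors of 162: 1, 2, 3, 6, 9, 18, 27, 54, 81, 162.
Repeated squaring: 88^1 ≡ 88, 88^2 ≡ 83, 88^4 ≡ 43, 88^8 ≡ 56, 88^16 ≡ 39, 88^32 ≡ 54, 88^64 ≡ 145, 88^128 ≡ 161 (mod 163).
Test 88^d mod 163 for each divisor d in increasing order:
88^1 ≡ 88
88^2 ≡ 83
88^3 = 88^2·88^1 ≡ 132
88^6 = 88^4·88^2 ≡ 146
88^9 = 88^8·88^1 ≡ 38
88^18 = 88^16·88^2 ≡ 140
88^27 = 88^16·88^8·88^2·88^1 ≡ 104
88^54 = 88^32·88^16·88^4·88^2 ≡ 58
88^81 = 88^64·88^16·88^1 ≡ 1  ← first divisor giving 1
The order is 81.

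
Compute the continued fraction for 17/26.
[0; 1, 1, 1, 8]

Euclidean algorithm steps:
17 = 0 × 26 + 17
26 = 1 × 17 + 9
17 = 1 × 9 + 8
9 = 1 × 8 + 1
8 = 8 × 1 + 0
Continued fraction: [0; 1, 1, 1, 8]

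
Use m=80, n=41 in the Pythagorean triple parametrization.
(4719, 6560, 8081)

Euclid's formula: a = m² - n², b = 2mn, c = m² + n²
m = 80, n = 41
a = 80² - 41² = 6400 - 1681 = 4719
b = 2 × 80 × 41 = 6560
c = 80² + 41² = 6400 + 1681 = 8081
Verification: 4719² + 6560² = 22268961 + 43033600 = 65302561 = 8081² ✓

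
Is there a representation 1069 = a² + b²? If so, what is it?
13² + 30² (a=13, b=30)

Factorization: 1069 = 1069
By Fermat: n is sum of two squares iff every prime p ≡ 3 (mod 4) appears to even power.
All primes ≡ 3 (mod 4) appear to even power.
Search a = 0, 1, 2, … for 1069 - a² a perfect square: first hit at a = 13: 1069 - 169 = 900 = 30².
1069 = 13² + 30² = 169 + 900 ✓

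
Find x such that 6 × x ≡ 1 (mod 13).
11

gcd(6, 13) = 1, so the inverse exists.
Extended Euclidean algorithm on (13, 6):
13 = 2 × 6 + 1  ⟹  1 = (1)·13 + (-2)·6
So (-2)·6 ≡ 1 (mod 13), i.e. 6^(-1) ≡ -2 ≡ 11 (mod 13).
Check: 6 × 11 = 66 ≡ 1 (mod 13)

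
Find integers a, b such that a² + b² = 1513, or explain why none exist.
12² + 37² (a=12, b=37)

Factorization: 1513 = 17 × 89
By Fermat: n is sum of two squares iff every prime p ≡ 3 (mod 4) appears to even power.
All primes ≡ 3 (mod 4) appear to even power.
Search a = 0, 1, 2, … for 1513 - a² a perfect square: first hit at a = 12: 1513 - 144 = 1369 = 37².
1513 = 12² + 37² = 144 + 1369 ✓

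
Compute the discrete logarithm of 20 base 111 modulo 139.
76

Baby-step giant-step with step n = ⌈√139⌉ = 12.
Baby steps 111^j mod 139 (j:value) for j=0..11: 0:1, 1:111, 2:89, 3:10, 4:137, 5:56, 6:100, 7:119, 8:4, 9:27, 10:78, 11:40.
Giant-step multiplier: 111^(-12) ≡ 111^(138-12) = 111^126 ≡ 52 (mod 139).
Giant steps γ_i = 20·52^i mod 139: γ_0=20, γ_1=67, γ_2=9, γ_3=51, γ_4=11, γ_5=16, γ_6=137 (in table at j=4).
x = i·n + j = 6·12 + 4 = 76.
Check: 111^76 ≡ 20 (mod 139).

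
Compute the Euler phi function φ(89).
88

89 = 89
φ(n) = n × ∏(1 - 1/p) for each prime p dividing n
φ(89) = 89 × (1 - 1/89) = 88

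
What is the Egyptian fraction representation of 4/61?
1/16 + 1/326 + 1/159088

Greedy algorithm:
4/61: ceiling(61/4) = 16, use 1/16
3/976: ceiling(976/3) = 326, use 1/326
1/159088: ceiling(159088/1) = 159088, use 1/159088
Result: 4/61 = 1/16 + 1/326 + 1/159088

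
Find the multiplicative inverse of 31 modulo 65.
21

gcd(31, 65) = 1, so the inverse exists.
Extended Euclidean algorithm on (65, 31):
65 = 2 × 31 + 3  ⟹  3 = (1)·65 + (-2)·31
31 = 10 × 3 + 1  ⟹  1 = (-10)·65 + (21)·31
So (21)·31 ≡ 1 (mod 65), i.e. 31^(-1) ≡ 21 (mod 65).
Check: 31 × 21 = 651 ≡ 1 (mod 65)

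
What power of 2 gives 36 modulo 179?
40

Baby-step giant-step with step n = ⌈√179⌉ = 14.
Baby steps 2^j mod 179 (j:value) for j=0..13: 0:1, 1:2, 2:4, 3:8, 4:16, 5:32, 6:64, 7:128, 8:77, 9:154, 10:129, 11:79, 12:158, 13:137.
Giant-step multiplier: 2^(-14) ≡ 2^(178-14) = 2^164 ≡ 49 (mod 179).
Giant steps γ_i = 36·49^i mod 179: γ_0=36, γ_1=153, γ_2=158 (in table at j=12).
x = i·n + j = 2·14 + 12 = 40.
Check: 2^40 ≡ 36 (mod 179).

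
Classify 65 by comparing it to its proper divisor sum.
deficient

Proper divisors of 65: sum = 1 + 5 + 13 = 19
Since 19 < 65, 65 is deficient.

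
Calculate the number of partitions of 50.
204226

p(n) counts ways to write n as a sum of positive integers (order ignored).
Euler's pentagonal recurrence: p(k) = p(k-1) + p(k-2) - p(k-5) - p(k-7) + p(k-12) + p(k-15) - ... (offsets j(3j∓1)/2, signs ++--, p(0)=1, p(<0)=0).
DP table for k = 0..49: p(0)=1, p(1)=1, p(2)=2, p(3)=3, p(4)=5, p(5)=7, p(6)=11, p(7)=15, p(8)=22, p(9)=30, p(10)=42, p(11)=56, p(12)=77, p(13)=101, p(14)=135, p(15)=176, p(16)=231, p(17)=297, p(18)=385, p(19)=490, p(20)=627, p(21)=792, p(22)=1002, p(23)=1255, p(24)=1575, p(25)=1958, p(26)=2436, p(27)=3010, p(28)=3718, p(29)=4565, p(30)=5604, p(31)=6842, p(32)=8349, p(33)=10143, p(34)=12310, p(35)=14883, p(36)=17977, p(37)=21637, p(38)=26015, p(39)=31185, p(40)=37338, p(41)=44583, p(42)=53174, p(43)=63261, p(44)=75175, p(45)=89134, p(46)=105558, p(47)=124754, p(48)=147273, p(49)=173525.
Final step: p(50) = p(49) + p(48) - p(45) - p(43) + p(38) + p(35) - p(28) - p(24) + p(15) + p(10)
= 173525 + 147273 - 89134 - 63261 + 26015 + 14883 - 3718 - 1575 + 176 + 42
= 204226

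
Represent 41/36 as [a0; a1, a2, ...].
[1; 7, 5]

Euclidean algorithm steps:
41 = 1 × 36 + 5
36 = 7 × 5 + 1
5 = 5 × 1 + 0
Continued fraction: [1; 7, 5]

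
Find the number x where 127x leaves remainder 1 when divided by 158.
107

gcd(127, 158) = 1, so the inverse exists.
Extended Euclidean algorithm on (158, 127):
158 = 1 × 127 + 31  ⟹  31 = (1)·158 + (-1)·127
127 = 4 × 31 + 3  ⟹  3 = (-4)·158 + (5)·127
31 = 10 × 3 + 1  ⟹  1 = (41)·158 + (-51)·127
So (-51)·127 ≡ 1 (mod 158), i.e. 127^(-1) ≡ -51 ≡ 107 (mod 158).
Check: 127 × 107 = 13589 ≡ 1 (mod 158)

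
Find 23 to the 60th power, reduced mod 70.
1

Repeated squaring. Binary of 60 = 111100.
23^1 ≡ 23 (mod 70); 23^2 ≡ 39 (mod 70); 23^4 ≡ 51 (mod 70); 23^8 ≡ 11 (mod 70); 23^16 ≡ 51 (mod 70); 23^32 ≡ 11 (mod 70)
23^60 = 23^4 × 23^8 × 23^16 × 23^32 ≡ 1 (mod 70)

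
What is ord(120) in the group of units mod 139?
69

139 is prime, so ord(120) divides φ(139) = 138.
Divisors of 138: 1, 2, 3, 6, 23, 46, 69, 138.
Repeated squaring: 120^1 ≡ 120, 120^2 ≡ 83, 120^4 ≡ 78, 120^8 ≡ 107, 120^16 ≡ 51, 120^32 ≡ 99, 120^64 ≡ 71, 120^128 ≡ 37 (mod 139).
Test 120^d mod 139 for each divisor d in increasing order:
120^1 ≡ 120
120^2 ≡ 83
120^3 = 120^2·120^1 ≡ 91
120^6 = 120^4·120^2 ≡ 80
120^23 = 120^16·120^4·120^2·120^1 ≡ 42
120^46 = 120^32·120^8·120^4·120^2 ≡ 96
120^69 = 120^64·120^4·120^1 ≡ 1  ← first divisor giving 1
The order is 69.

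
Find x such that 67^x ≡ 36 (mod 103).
52

Baby-step giant-step with step n = ⌈√103⌉ = 11.
Baby steps 67^j mod 103 (j:value) for j=0..10: 0:1, 1:67, 2:60, 3:3, 4:98, 5:77, 6:9, 7:88, 8:25, 9:27, 10:58.
Giant-step multiplier: 67^(-11) ≡ 67^(102-11) = 67^91 ≡ 11 (mod 103).
Giant steps γ_i = 36·11^i mod 103: γ_0=36, γ_1=87, γ_2=30, γ_3=21, γ_4=25 (in table at j=8).
x = i·n + j = 4·11 + 8 = 52.
Check: 67^52 ≡ 36 (mod 103).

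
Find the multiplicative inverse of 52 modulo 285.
148

gcd(52, 285) = 1, so the inverse exists.
Extended Euclidean algorithm on (285, 52):
285 = 5 × 52 + 25  ⟹  25 = (1)·285 + (-5)·52
52 = 2 × 25 + 2  ⟹  2 = (-2)·285 + (11)·52
25 = 12 × 2 + 1  ⟹  1 = (25)·285 + (-137)·52
So (-137)·52 ≡ 1 (mod 285), i.e. 52^(-1) ≡ -137 ≡ 148 (mod 285).
Check: 52 × 148 = 7696 ≡ 1 (mod 285)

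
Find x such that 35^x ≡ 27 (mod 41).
25

Baby-step giant-step with step n = ⌈√41⌉ = 7.
Baby steps 35^j mod 41 (j:value) for j=0..6: 0:1, 1:35, 2:36, 3:30, 4:25, 5:14, 6:39.
Giant-step multiplier: 35^(-7) ≡ 35^(40-7) = 35^33 ≡ 24 (mod 41).
Giant steps γ_i = 27·24^i mod 41: γ_0=27, γ_1=33, γ_2=13, γ_3=25 (in table at j=4).
x = i·n + j = 3·7 + 4 = 25.
Check: 35^25 ≡ 27 (mod 41).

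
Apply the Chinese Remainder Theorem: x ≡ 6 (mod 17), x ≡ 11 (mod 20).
91

Using Chinese Remainder Theorem:
M = 17 × 20 = 340
M1 = 20, M2 = 17
y1 = 20^(-1) mod 17 = 6
y2 = 17^(-1) mod 20 = 13
x = (6×20×6 + 11×17×13) mod 340 = 91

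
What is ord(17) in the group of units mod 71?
10

71 is prime, so ord(17) divides φ(71) = 70.
Divisors of 70: 1, 2, 5, 7, 10, 14, 35, 70.
Repeated squaring: 17^1 ≡ 17, 17^2 ≡ 5, 17^4 ≡ 25, 17^8 ≡ 57, 17^16 ≡ 54, 17^32 ≡ 5, 17^64 ≡ 25 (mod 71).
Test 17^d mod 71 for each divisor d in increasing order:
17^1 ≡ 17
17^2 ≡ 5
17^5 = 17^4·17^1 ≡ 70
17^7 = 17^4·17^2·17^1 ≡ 66
17^10 = 17^8·17^2 ≡ 1  ← first divisor giving 1
The order is 10.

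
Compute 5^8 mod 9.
7

Repeated squaring. Binary of 8 = 1000.
5^1 ≡ 5 (mod 9); 5^2 ≡ 7 (mod 9); 5^4 ≡ 4 (mod 9); 5^8 ≡ 7 (mod 9)
5^8 = 5^8 ≡ 7 (mod 9)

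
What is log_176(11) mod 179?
57

Baby-step giant-step with step n = ⌈√179⌉ = 14.
Baby steps 176^j mod 179 (j:value) for j=0..13: 0:1, 1:176, 2:9, 3:152, 4:81, 5:115, 6:13, 7:140, 8:117, 9:7, 10:158, 11:63, 12:169, 13:30.
Giant-step multiplier: 176^(-14) ≡ 176^(178-14) = 176^164 ≡ 177 (mod 179).
Giant steps γ_i = 11·177^i mod 179: γ_0=11, γ_1=157, γ_2=44, γ_3=91, γ_4=176 (in table at j=1).
x = i·n + j = 4·14 + 1 = 57.
Check: 176^57 ≡ 11 (mod 179).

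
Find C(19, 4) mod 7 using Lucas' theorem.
5

Using Lucas' theorem:
Write n=19 and k=4 in base 7:
n in base 7: [2, 5]
k in base 7: [0, 4]
C(19,4) mod 7 = ∏ C(n_i, k_i) mod 7
Digit binomials (mod 7): C(2,0) = 1; C(5,4) = 5
Product: 1 × 5 = 5 ≡ 5 (mod 7)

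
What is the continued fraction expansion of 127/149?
[0; 1, 5, 1, 3, 2, 2]

Euclidean algorithm steps:
127 = 0 × 149 + 127
149 = 1 × 127 + 22
127 = 5 × 22 + 17
22 = 1 × 17 + 5
17 = 3 × 5 + 2
5 = 2 × 2 + 1
2 = 2 × 1 + 0
Continued fraction: [0; 1, 5, 1, 3, 2, 2]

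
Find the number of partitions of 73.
6185689

p(n) counts ways to write n as a sum of positive integers (order ignored).
Euler's pentagonal recurrence: p(k) = p(k-1) + p(k-2) - p(k-5) - p(k-7) + p(k-12) + p(k-15) - ... (offsets j(3j∓1)/2, signs ++--, p(0)=1, p(<0)=0).
DP table for k = 0..72: p(0)=1, p(1)=1, p(2)=2, p(3)=3, p(4)=5, p(5)=7, p(6)=11, p(7)=15, p(8)=22, p(9)=30, p(10)=42, p(11)=56, p(12)=77, p(13)=101, p(14)=135, p(15)=176, p(16)=231, p(17)=297, p(18)=385, p(19)=490, p(20)=627, p(21)=792, p(22)=1002, p(23)=1255, p(24)=1575, p(25)=1958, p(26)=2436, p(27)=3010, p(28)=3718, p(29)=4565, p(30)=5604, p(31)=6842, p(32)=8349, p(33)=10143, p(34)=12310, p(35)=14883, p(36)=17977, p(37)=21637, p(38)=26015, p(39)=31185, p(40)=37338, p(41)=44583, p(42)=53174, p(43)=63261, p(44)=75175, p(45)=89134, p(46)=105558, p(47)=124754, p(48)=147273, p(49)=173525, p(50)=204226, p(51)=239943, p(52)=281589, p(53)=329931, p(54)=386155, p(55)=451276, p(56)=526823, p(57)=614154, p(58)=715220, p(59)=831820, p(60)=966467, p(61)=1121505, p(62)=1300156, p(63)=1505499, p(64)=1741630, p(65)=2012558, p(66)=2323520, p(67)=2679689, p(68)=3087735, p(69)=3554345, p(70)=4087968, p(71)=4697205, p(72)=5392783.
Final step: p(73) = p(72) + p(71) - p(68) - p(66) + p(61) + p(58) - p(51) - p(47) + p(38) + p(33) - p(22) - p(16) + p(3)
= 5392783 + 4697205 - 3087735 - 2323520 + 1121505 + 715220 - 239943 - 124754 + 26015 + 10143 - 1002 - 231 + 3
= 6185689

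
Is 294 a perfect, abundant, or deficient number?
abundant

Proper divisors of 294: sum = 1 + 2 + 3 + 6 + 7 + 14 + 21 + 42 + 49 + 98 + 147 = 390
Since 390 > 294, 294 is abundant.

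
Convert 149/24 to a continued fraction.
[6; 4, 1, 4]

Euclidean algorithm steps:
149 = 6 × 24 + 5
24 = 4 × 5 + 4
5 = 1 × 4 + 1
4 = 4 × 1 + 0
Continued fraction: [6; 4, 1, 4]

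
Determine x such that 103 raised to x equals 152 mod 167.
54

Baby-step giant-step with step n = ⌈√167⌉ = 13.
Baby steps 103^j mod 167 (j:value) for j=0..12: 0:1, 1:103, 2:88, 3:46, 4:62, 5:40, 6:112, 7:13, 8:3, 9:142, 10:97, 11:138, 12:19.
Giant-step multiplier: 103^(-13) ≡ 103^(166-13) = 103^153 ≡ 135 (mod 167).
Giant steps γ_i = 152·135^i mod 167: γ_0=152, γ_1=146, γ_2=4, γ_3=39, γ_4=88 (in table at j=2).
x = i·n + j = 4·13 + 2 = 54.
Check: 103^54 ≡ 152 (mod 167).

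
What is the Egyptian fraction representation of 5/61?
1/13 + 1/199 + 1/52603 + 1/4150560811 + 1/34454310087467394631

Greedy algorithm:
5/61: ceiling(61/5) = 13, use 1/13
4/793: ceiling(793/4) = 199, use 1/199
3/157807: ceiling(157807/3) = 52603, use 1/52603
2/8301121621: ceiling(8301121621/2) = 4150560811, use 1/4150560811
1/34454310087467394631: ceiling(34454310087467394631/1) = 34454310087467394631, use 1/34454310087467394631
Result: 5/61 = 1/13 + 1/199 + 1/52603 + 1/4150560811 + 1/34454310087467394631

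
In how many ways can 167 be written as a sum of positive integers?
207890420102

p(n) counts ways to write n as a sum of positive integers (order ignored).
Euler's pentagonal recurrence: p(k) = p(k-1) + p(k-2) - p(k-5) - p(k-7) + p(k-12) + p(k-15) - ... (offsets j(3j∓1)/2, signs ++--, p(0)=1, p(<0)=0).
DP table for k = 0..166: p(0)=1, p(1)=1, p(2)=2, p(3)=3, p(4)=5, p(5)=7, p(6)=11, p(7)=15, p(8)=22, p(9)=30, p(10)=42, p(11)=56, p(12)=77, p(13)=101, p(14)=135, p(15)=176, p(16)=231, p(17)=297, p(18)=385, p(19)=490, p(20)=627, p(21)=792, p(22)=1002, p(23)=1255, p(24)=1575, p(25)=1958, p(26)=2436, p(27)=3010, p(28)=3718, p(29)=4565, p(30)=5604, p(31)=6842, p(32)=8349, p(33)=10143, p(34)=12310, p(35)=14883, p(36)=17977, p(37)=21637, p(38)=26015, p(39)=31185, p(40)=37338, p(41)=44583, p(42)=53174, p(43)=63261, p(44)=75175, p(45)=89134, p(46)=105558, p(47)=124754, p(48)=147273, p(49)=173525, p(50)=204226, p(51)=239943, p(52)=281589, p(53)=329931, p(54)=386155, p(55)=451276, p(56)=526823, p(57)=614154, p(58)=715220, p(59)=831820, p(60)=966467, p(61)=1121505, p(62)=1300156, p(63)=1505499, p(64)=1741630, p(65)=2012558, p(66)=2323520, p(67)=2679689, p(68)=3087735, p(69)=3554345, p(70)=4087968, p(71)=4697205, p(72)=5392783, p(73)=6185689, p(74)=7089500, p(75)=8118264, p(76)=9289091, p(77)=10619863, p(78)=12132164, p(79)=13848650, p(80)=15796476, p(81)=18004327, p(82)=20506255, p(83)=23338469, p(84)=26543660, p(85)=30167357, p(86)=34262962, p(87)=38887673, p(88)=44108109, p(89)=49995925, p(90)=56634173, p(91)=64112359, p(92)=72533807, p(93)=82010177, p(94)=92669720, p(95)=104651419, p(96)=118114304, p(97)=133230930, p(98)=150198136, p(99)=169229875, p(100)=190569292, p(101)=214481126, p(102)=241265379, p(103)=271248950, p(104)=304801365, p(105)=342325709, p(106)=384276336, p(107)=431149389, p(108)=483502844, p(109)=541946240, p(110)=607163746, p(111)=679903203, p(112)=761002156, p(113)=851376628, p(114)=952050665, p(115)=1064144451, p(116)=1188908248, p(117)=1327710076, p(118)=1482074143, p(119)=1653668665, p(120)=1844349560, p(121)=2056148051, p(122)=2291320912, p(123)=2552338241, p(124)=2841940500, p(125)=3163127352, p(126)=3519222692, p(127)=3913864295, p(128)=4351078600, p(129)=4835271870, p(130)=5371315400, p(131)=5964539504, p(132)=6620830889, p(133)=7346629512, p(134)=8149040695, p(135)=9035836076, p(136)=10015581680, p(137)=11097645016, p(138)=12292341831, p(139)=13610949895, p(140)=15065878135, p(141)=16670689208, p(142)=18440293320, p(143)=20390982757, p(144)=22540654445, p(145)=24908858009, p(146)=27517052599, p(147)=30388671978, p(148)=33549419497, p(149)=37027355200, p(150)=40853235313, p(151)=45060624582, p(152)=49686288421, p(153)=54770336324, p(154)=60356673280, p(155)=66493182097, p(156)=73232243759, p(157)=80630964769, p(158)=88751778802, p(159)=97662728555, p(160)=107438159466, p(161)=118159068427, p(162)=129913904637, p(163)=142798995930, p(164)=156919475295, p(165)=172389800255, p(166)=189334822579.
Final step: p(167) = p(166) + p(165) - p(162) - p(160) + p(155) + p(152) - p(145) - p(141) + p(132) + p(127) - p(116) - p(110) + p(97) + p(90) - p(75) - p(67) + p(50) + p(41) - p(22) - p(12)
= 189334822579 + 172389800255 - 129913904637 - 107438159466 + 66493182097 + 49686288421 - 24908858009 - 16670689208 + 6620830889 + 3913864295 - 1188908248 - 607163746 + 133230930 + 56634173 - 8118264 - 2679689 + 204226 + 44583 - 1002 - 77
= 207890420102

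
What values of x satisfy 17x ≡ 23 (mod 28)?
x ≡ 3 (mod 28)

gcd(17, 28) = 1, which divides 23, so solutions exist.
Find 17^(-1) mod 28 by the extended Euclidean algorithm:
28 = 1 × 17 + 11  ⟹  11 = (1)·28 + (-1)·17
17 = 1 × 11 + 6  ⟹  6 = (-1)·28 + (2)·17
11 = 1 × 6 + 5  ⟹  5 = (2)·28 + (-3)·17
6 = 1 × 5 + 1  ⟹  1 = (-3)·28 + (5)·17
So (5)·17 ≡ 1 (mod 28), i.e. 17^(-1) ≡ 5 (mod 28).
x ≡ 5 × 23 = 115 ≡ 3 (mod 28).
Check: 17 × 3 = 51 ≡ 23 (mod 28).
Unique solution: x ≡ 3 (mod 28)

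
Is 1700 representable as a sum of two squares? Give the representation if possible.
10² + 40² (a=10, b=40)

Factorization: 1700 = 2^2 × 5^2 × 17
By Fermat: n is sum of two squares iff every prime p ≡ 3 (mod 4) appears to even power.
All primes ≡ 3 (mod 4) appear to even power.
Search a = 0, 1, 2, … for 1700 - a² a perfect square: first hit at a = 10: 1700 - 100 = 1600 = 40².
1700 = 10² + 40² = 100 + 1600 ✓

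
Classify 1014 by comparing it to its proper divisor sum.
abundant

Proper divisors of 1014: sum = 1 + 2 + 3 + 6 + 13 + 26 + 39 + 78 + 169 + 338 + 507 = 1182
Since 1182 > 1014, 1014 is abundant.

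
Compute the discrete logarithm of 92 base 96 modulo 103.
28

Baby-step giant-step with step n = ⌈√103⌉ = 11.
Baby steps 96^j mod 103 (j:value) for j=0..10: 0:1, 1:96, 2:49, 3:69, 4:32, 5:85, 6:23, 7:45, 8:97, 9:42, 10:15.
Giant-step multiplier: 96^(-11) ≡ 96^(102-11) = 96^91 ≡ 51 (mod 103).
Giant steps γ_i = 92·51^i mod 103: γ_0=92, γ_1=57, γ_2=23 (in table at j=6).
x = i·n + j = 2·11 + 6 = 28.
Check: 96^28 ≡ 92 (mod 103).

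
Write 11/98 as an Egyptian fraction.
1/9 + 1/882

Greedy algorithm:
11/98: ceiling(98/11) = 9, use 1/9
1/882: ceiling(882/1) = 882, use 1/882
Result: 11/98 = 1/9 + 1/882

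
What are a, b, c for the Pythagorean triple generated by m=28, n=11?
(663, 616, 905)

Euclid's formula: a = m² - n², b = 2mn, c = m² + n²
m = 28, n = 11
a = 28² - 11² = 784 - 121 = 663
b = 2 × 28 × 11 = 616
c = 28² + 11² = 784 + 121 = 905
Verification: 663² + 616² = 439569 + 379456 = 819025 = 905² ✓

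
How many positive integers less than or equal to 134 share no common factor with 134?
66

134 = 2 × 67
φ(n) = n × ∏(1 - 1/p) for each prime p dividing n
φ(134) = 134 × (1 - 1/2) × (1 - 1/67) = 66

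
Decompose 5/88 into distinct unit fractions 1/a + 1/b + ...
1/18 + 1/792

Greedy algorithm:
5/88: ceiling(88/5) = 18, use 1/18
1/792: ceiling(792/1) = 792, use 1/792
Result: 5/88 = 1/18 + 1/792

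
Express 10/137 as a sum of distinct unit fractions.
1/14 + 1/640 + 1/613760

Greedy algorithm:
10/137: ceiling(137/10) = 14, use 1/14
3/1918: ceiling(1918/3) = 640, use 1/640
1/613760: ceiling(613760/1) = 613760, use 1/613760
Result: 10/137 = 1/14 + 1/640 + 1/613760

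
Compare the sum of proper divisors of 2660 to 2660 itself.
abundant

Proper divisors of 2660: sum = 1 + 2 + 4 + 5 + 7 + 10 + 14 + 19 + ... + 380 + 532 + 665 + 1330 (23 divisors) = 4060
Since 4060 > 2660, 2660 is abundant.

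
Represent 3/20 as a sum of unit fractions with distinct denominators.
1/7 + 1/140

Greedy algorithm:
3/20: ceiling(20/3) = 7, use 1/7
1/140: ceiling(140/1) = 140, use 1/140
Result: 3/20 = 1/7 + 1/140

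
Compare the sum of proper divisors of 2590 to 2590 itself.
abundant

Proper divisors of 2590: sum = 1 + 2 + 5 + 7 + 10 + 14 + 35 + 37 + 70 + 74 + 185 + 259 + 370 + 518 + 1295 = 2882
Since 2882 > 2590, 2590 is abundant.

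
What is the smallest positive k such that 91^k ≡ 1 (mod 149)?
148

149 is prime, so ord(91) divides φ(149) = 148.
Divisors of 148: 1, 2, 4, 37, 74, 148.
Repeated squaring: 91^1 ≡ 91, 91^2 ≡ 86, 91^4 ≡ 95, 91^8 ≡ 85, 91^16 ≡ 73, 91^32 ≡ 114, 91^64 ≡ 33, 91^128 ≡ 46 (mod 149).
Test 91^d mod 149 for each divisor d in increasing order:
91^1 ≡ 91
91^2 ≡ 86
91^4 ≡ 95
91^37 = 91^32·91^4·91^1 ≡ 44
91^74 = 91^64·91^8·91^2 ≡ 148
91^148 = 91^128·91^16·91^4 ≡ 1  ← first divisor giving 1
The order is 148.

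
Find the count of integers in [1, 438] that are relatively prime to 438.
144

438 = 2 × 3 × 73
φ(n) = n × ∏(1 - 1/p) for each prime p dividing n
φ(438) = 438 × (1 - 1/2) × (1 - 1/3) × (1 - 1/73) = 144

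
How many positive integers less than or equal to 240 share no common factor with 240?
64

240 = 2^4 × 3 × 5
φ(n) = n × ∏(1 - 1/p) for each prime p dividing n
φ(240) = 240 × (1 - 1/2) × (1 - 1/3) × (1 - 1/5) = 64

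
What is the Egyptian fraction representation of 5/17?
1/4 + 1/23 + 1/1564

Greedy algorithm:
5/17: ceiling(17/5) = 4, use 1/4
3/68: ceiling(68/3) = 23, use 1/23
1/1564: ceiling(1564/1) = 1564, use 1/1564
Result: 5/17 = 1/4 + 1/23 + 1/1564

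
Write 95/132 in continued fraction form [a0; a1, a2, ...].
[0; 1, 2, 1, 1, 3, 5]

Euclidean algorithm steps:
95 = 0 × 132 + 95
132 = 1 × 95 + 37
95 = 2 × 37 + 21
37 = 1 × 21 + 16
21 = 1 × 16 + 5
16 = 3 × 5 + 1
5 = 5 × 1 + 0
Continued fraction: [0; 1, 2, 1, 1, 3, 5]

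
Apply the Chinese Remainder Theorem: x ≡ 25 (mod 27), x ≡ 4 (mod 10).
214

Using Chinese Remainder Theorem:
M = 27 × 10 = 270
M1 = 10, M2 = 27
y1 = 10^(-1) mod 27 = 19
y2 = 27^(-1) mod 10 = 3
x = (25×10×19 + 4×27×3) mod 270 = 214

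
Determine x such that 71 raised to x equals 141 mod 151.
121

Baby-step giant-step with step n = ⌈√151⌉ = 13.
Baby steps 71^j mod 151 (j:value) for j=0..12: 0:1, 1:71, 2:58, 3:41, 4:42, 5:113, 6:20, 7:61, 8:103, 9:65, 10:85, 11:146, 12:98.
Giant-step multiplier: 71^(-13) ≡ 71^(150-13) = 71^137 ≡ 63 (mod 151).
Giant steps γ_i = 141·63^i mod 151: γ_0=141, γ_1=125, γ_2=23, γ_3=90, γ_4=83, γ_5=95, γ_6=96, γ_7=8, γ_8=51, γ_9=42 (in table at j=4).
x = i·n + j = 9·13 + 4 = 121.
Check: 71^121 ≡ 141 (mod 151).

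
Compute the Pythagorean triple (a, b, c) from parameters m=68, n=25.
(3999, 3400, 5249)

Euclid's formula: a = m² - n², b = 2mn, c = m² + n²
m = 68, n = 25
a = 68² - 25² = 4624 - 625 = 3999
b = 2 × 68 × 25 = 3400
c = 68² + 25² = 4624 + 625 = 5249
Verification: 3999² + 3400² = 15992001 + 11560000 = 27552001 = 5249² ✓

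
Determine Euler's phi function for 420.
96

420 = 2^2 × 3 × 5 × 7
φ(n) = n × ∏(1 - 1/p) for each prime p dividing n
φ(420) = 420 × (1 - 1/2) × (1 - 1/3) × (1 - 1/5) × (1 - 1/7) = 96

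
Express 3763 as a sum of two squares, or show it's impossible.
Not possible

Factorization: 3763 = 53 × 71
By Fermat: n is sum of two squares iff every prime p ≡ 3 (mod 4) appears to even power.
Prime(s) ≡ 3 (mod 4) with odd exponent: [(71, 1)]
Therefore 3763 cannot be expressed as a² + b².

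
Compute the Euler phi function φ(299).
264

299 = 13 × 23
φ(n) = n × ∏(1 - 1/p) for each prime p dividing n
φ(299) = 299 × (1 - 1/13) × (1 - 1/23) = 264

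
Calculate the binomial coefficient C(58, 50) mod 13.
0

Using Lucas' theorem:
Write n=58 and k=50 in base 13:
n in base 13: [4, 6]
k in base 13: [3, 11]
C(58,50) mod 13 = ∏ C(n_i, k_i) mod 13
Digit binomials (mod 13): C(4,3) = 4; C(6,11) = 0 (k_i > n_i)
Product: 4 × 0 = 0 ≡ 0 (mod 13)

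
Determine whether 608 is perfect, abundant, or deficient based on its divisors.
abundant

Proper divisors of 608: sum = 1 + 2 + 4 + 8 + 16 + 19 + 32 + 38 + 76 + 152 + 304 = 652
Since 652 > 608, 608 is abundant.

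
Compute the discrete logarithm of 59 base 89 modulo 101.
49

Baby-step giant-step with step n = ⌈√101⌉ = 11.
Baby steps 89^j mod 101 (j:value) for j=0..10: 0:1, 1:89, 2:43, 3:90, 4:31, 5:32, 6:20, 7:63, 8:52, 9:83, 10:14.
Giant-step multiplier: 89^(-11) ≡ 89^(100-11) = 89^89 ≡ 3 (mod 101).
Giant steps γ_i = 59·3^i mod 101: γ_0=59, γ_1=76, γ_2=26, γ_3=78, γ_4=32 (in table at j=5).
x = i·n + j = 4·11 + 5 = 49.
Check: 89^49 ≡ 59 (mod 101).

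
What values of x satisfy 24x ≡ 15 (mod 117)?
x ≡ 25 (mod 39)

gcd(24, 117) = 3, which divides 15, so solutions exist.
Divide through by 3: 8x ≡ 5 (mod 39).
Find 8^(-1) mod 39 by the extended Euclidean algorithm:
39 = 4 × 8 + 7  ⟹  7 = (1)·39 + (-4)·8
8 = 1 × 7 + 1  ⟹  1 = (-1)·39 + (5)·8
So (5)·8 ≡ 1 (mod 39), i.e. 8^(-1) ≡ 5 (mod 39).
x ≡ 5 × 5 = 25 ≡ 25 (mod 39).
Check: 24 × 25 = 600 ≡ 15 (mod 117).
x ≡ 25 (mod 39), giving 3 solutions mod 117.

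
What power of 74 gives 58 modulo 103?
62

Baby-step giant-step with step n = ⌈√103⌉ = 11.
Baby steps 74^j mod 103 (j:value) for j=0..10: 0:1, 1:74, 2:17, 3:22, 4:83, 5:65, 6:72, 7:75, 8:91, 9:39, 10:2.
Giant-step multiplier: 74^(-11) ≡ 74^(102-11) = 74^91 ≡ 87 (mod 103).
Giant steps γ_i = 58·87^i mod 103: γ_0=58, γ_1=102, γ_2=16, γ_3=53, γ_4=79, γ_5=75 (in table at j=7).
x = i·n + j = 5·11 + 7 = 62.
Check: 74^62 ≡ 58 (mod 103).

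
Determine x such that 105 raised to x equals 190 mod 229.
11

Baby-step giant-step with step n = ⌈√229⌉ = 16.
Baby steps 105^j mod 229 (j:value) for j=0..15: 0:1, 1:105, 2:33, 3:30, 4:173, 5:74, 6:213, 7:152, 8:159, 9:207, 10:209, 11:190, 12:27, 13:87, 14:204, 15:123.
h = 190 is already in the table at j=11, so x = 11.
Check: 105^11 ≡ 190 (mod 229).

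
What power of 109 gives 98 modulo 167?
136

Baby-step giant-step with step n = ⌈√167⌉ = 13.
Baby steps 109^j mod 167 (j:value) for j=0..12: 0:1, 1:109, 2:24, 3:111, 4:75, 5:159, 6:130, 7:142, 8:114, 9:68, 10:64, 11:129, 12:33.
Giant-step multiplier: 109^(-13) ≡ 109^(166-13) = 109^153 ≡ 13 (mod 167).
Giant steps γ_i = 98·13^i mod 167: γ_0=98, γ_1=105, γ_2=29, γ_3=43, γ_4=58, γ_5=86, γ_6=116, γ_7=5, γ_8=65, γ_9=10, γ_10=130 (in table at j=6).
x = i·n + j = 10·13 + 6 = 136.
Check: 109^136 ≡ 98 (mod 167).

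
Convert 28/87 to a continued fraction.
[0; 3, 9, 3]

Euclidean algorithm steps:
28 = 0 × 87 + 28
87 = 3 × 28 + 3
28 = 9 × 3 + 1
3 = 3 × 1 + 0
Continued fraction: [0; 3, 9, 3]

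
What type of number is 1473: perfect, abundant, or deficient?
deficient

Proper divisors of 1473: sum = 1 + 3 + 491 = 495
Since 495 < 1473, 1473 is deficient.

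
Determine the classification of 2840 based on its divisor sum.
abundant

Proper divisors of 2840: sum = 1 + 2 + 4 + 5 + 8 + 10 + 20 + 40 + 71 + 142 + 284 + 355 + 568 + 710 + 1420 = 3640
Since 3640 > 2840, 2840 is abundant.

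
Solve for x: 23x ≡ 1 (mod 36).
11

gcd(23, 36) = 1, so the inverse exists.
Extended Euclidean algorithm on (36, 23):
36 = 1 × 23 + 13  ⟹  13 = (1)·36 + (-1)·23
23 = 1 × 13 + 10  ⟹  10 = (-1)·36 + (2)·23
13 = 1 × 10 + 3  ⟹  3 = (2)·36 + (-3)·23
10 = 3 × 3 + 1  ⟹  1 = (-7)·36 + (11)·23
So (11)·23 ≡ 1 (mod 36), i.e. 23^(-1) ≡ 11 (mod 36).
Check: 23 × 11 = 253 ≡ 1 (mod 36)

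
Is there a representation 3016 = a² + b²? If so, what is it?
10² + 54² (a=10, b=54)

Factorization: 3016 = 2^3 × 13 × 29
By Fermat: n is sum of two squares iff every prime p ≡ 3 (mod 4) appears to even power.
All primes ≡ 3 (mod 4) appear to even power.
Search a = 0, 1, 2, … for 3016 - a² a perfect square: first hit at a = 10: 3016 - 100 = 2916 = 54².
3016 = 10² + 54² = 100 + 2916 ✓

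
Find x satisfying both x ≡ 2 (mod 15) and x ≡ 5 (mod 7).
47

Using Chinese Remainder Theorem:
M = 15 × 7 = 105
M1 = 7, M2 = 15
y1 = 7^(-1) mod 15 = 13
y2 = 15^(-1) mod 7 = 1
x = (2×7×13 + 5×15×1) mod 105 = 47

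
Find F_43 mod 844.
1

Matrix identity: Q^n = [[F_(n+1), F_n], [F_n, F_(n-1)]] with Q = [[1,1],[1,0]].
n = 43 = 101011₂. Square-and-multiply, entries mod 844:
Q^1 = [[1,1],[1,0]]
Q^2 = (Q^1)² = [[2,1],[1,1]]
Q^5 = (Q^2)²·Q = [[8,5],[5,3]]
Q^10 = (Q^5)² = [[89,55],[55,34]]
Q^21 = (Q^10)²·Q = [[831,818],[818,13]]
Q^43 = (Q^21)²·Q = [[1,1],[1,0]]
F_43 mod 844 = Q^43[0][1] = 1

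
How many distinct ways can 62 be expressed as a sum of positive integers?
1300156

p(n) counts ways to write n as a sum of positive integers (order ignored).
Euler's pentagonal recurrence: p(k) = p(k-1) + p(k-2) - p(k-5) - p(k-7) + p(k-12) + p(k-15) - ... (offsets j(3j∓1)/2, signs ++--, p(0)=1, p(<0)=0).
DP table for k = 0..61: p(0)=1, p(1)=1, p(2)=2, p(3)=3, p(4)=5, p(5)=7, p(6)=11, p(7)=15, p(8)=22, p(9)=30, p(10)=42, p(11)=56, p(12)=77, p(13)=101, p(14)=135, p(15)=176, p(16)=231, p(17)=297, p(18)=385, p(19)=490, p(20)=627, p(21)=792, p(22)=1002, p(23)=1255, p(24)=1575, p(25)=1958, p(26)=2436, p(27)=3010, p(28)=3718, p(29)=4565, p(30)=5604, p(31)=6842, p(32)=8349, p(33)=10143, p(34)=12310, p(35)=14883, p(36)=17977, p(37)=21637, p(38)=26015, p(39)=31185, p(40)=37338, p(41)=44583, p(42)=53174, p(43)=63261, p(44)=75175, p(45)=89134, p(46)=105558, p(47)=124754, p(48)=147273, p(49)=173525, p(50)=204226, p(51)=239943, p(52)=281589, p(53)=329931, p(54)=386155, p(55)=451276, p(56)=526823, p(57)=614154, p(58)=715220, p(59)=831820, p(60)=966467, p(61)=1121505.
Final step: p(62) = p(61) + p(60) - p(57) - p(55) + p(50) + p(47) - p(40) - p(36) + p(27) + p(22) - p(11) - p(5)
= 1121505 + 966467 - 614154 - 451276 + 204226 + 124754 - 37338 - 17977 + 3010 + 1002 - 56 - 7
= 1300156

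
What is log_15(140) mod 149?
140

Baby-step giant-step with step n = ⌈√149⌉ = 13.
Baby steps 15^j mod 149 (j:value) for j=0..12: 0:1, 1:15, 2:76, 3:97, 4:114, 5:71, 6:22, 7:32, 8:33, 9:48, 10:124, 11:72, 12:37.
Giant-step multiplier: 15^(-13) ≡ 15^(148-13) = 15^135 ≡ 109 (mod 149).
Giant steps γ_i = 140·109^i mod 149: γ_0=140, γ_1=62, γ_2=53, γ_3=115, γ_4=19, γ_5=134, γ_6=4, γ_7=138, γ_8=142, γ_9=131, γ_10=124 (in table at j=10).
x = i·n + j = 10·13 + 10 = 140.
Check: 15^140 ≡ 140 (mod 149).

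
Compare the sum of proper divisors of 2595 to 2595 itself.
deficient

Proper divisors of 2595: sum = 1 + 3 + 5 + 15 + 173 + 519 + 865 = 1581
Since 1581 < 2595, 2595 is deficient.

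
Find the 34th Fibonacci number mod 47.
1

Matrix identity: Q^n = [[F_(n+1), F_n], [F_n, F_(n-1)]] with Q = [[1,1],[1,0]].
n = 34 = 100010₂. Square-and-multiply, entries mod 47:
Q^1 = [[1,1],[1,0]]
Q^2 = (Q^1)² = [[2,1],[1,1]]
Q^4 = (Q^2)² = [[5,3],[3,2]]
Q^8 = (Q^4)² = [[34,21],[21,13]]
Q^17 = (Q^8)²·Q = [[46,46],[46,0]]
Q^34 = (Q^17)² = [[2,1],[1,1]]
F_34 mod 47 = Q^34[0][1] = 1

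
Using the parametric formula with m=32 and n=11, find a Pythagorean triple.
(903, 704, 1145)

Euclid's formula: a = m² - n², b = 2mn, c = m² + n²
m = 32, n = 11
a = 32² - 11² = 1024 - 121 = 903
b = 2 × 32 × 11 = 704
c = 32² + 11² = 1024 + 121 = 1145
Verification: 903² + 704² = 815409 + 495616 = 1311025 = 1145² ✓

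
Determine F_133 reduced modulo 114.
89

Matrix identity: Q^n = [[F_(n+1), F_n], [F_n, F_(n-1)]] with Q = [[1,1],[1,0]].
n = 133 = 10000101₂. Square-and-multiply, entries mod 114:
Q^1 = [[1,1],[1,0]]
Q^2 = (Q^1)² = [[2,1],[1,1]]
Q^4 = (Q^2)² = [[5,3],[3,2]]
Q^8 = (Q^4)² = [[34,21],[21,13]]
Q^16 = (Q^8)² = [[1,75],[75,40]]
Q^33 = (Q^16)²·Q = [[37,40],[40,111]]
Q^66 = (Q^33)² = [[5,106],[106,13]]
Q^133 = (Q^66)²·Q = [[59,89],[89,84]]
F_133 mod 114 = Q^133[0][1] = 89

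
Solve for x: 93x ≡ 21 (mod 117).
x ≡ 4 (mod 39)

gcd(93, 117) = 3, which divides 21, so solutions exist.
Divide through by 3: 31x ≡ 7 (mod 39).
Find 31^(-1) mod 39 by the extended Euclidean algorithm:
39 = 1 × 31 + 8  ⟹  8 = (1)·39 + (-1)·31
31 = 3 × 8 + 7  ⟹  7 = (-3)·39 + (4)·31
8 = 1 × 7 + 1  ⟹  1 = (4)·39 + (-5)·31
So (-5)·31 ≡ 1 (mod 39), i.e. 31^(-1) ≡ -5 ≡ 34 (mod 39).
x ≡ 34 × 7 = 238 ≡ 4 (mod 39).
Check: 93 × 4 = 372 ≡ 21 (mod 117).
x ≡ 4 (mod 39), giving 3 solutions mod 117.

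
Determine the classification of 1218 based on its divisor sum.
abundant

Proper divisors of 1218: sum = 1 + 2 + 3 + 6 + 7 + 14 + 21 + 29 + 42 + 58 + 87 + 174 + 203 + 406 + 609 = 1662
Since 1662 > 1218, 1218 is abundant.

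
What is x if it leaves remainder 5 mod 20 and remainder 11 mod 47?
105

Using Chinese Remainder Theorem:
M = 20 × 47 = 940
M1 = 47, M2 = 20
y1 = 47^(-1) mod 20 = 3
y2 = 20^(-1) mod 47 = 40
x = (5×47×3 + 11×20×40) mod 940 = 105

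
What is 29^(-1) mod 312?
269

gcd(29, 312) = 1, so the inverse exists.
Extended Euclidean algorithm on (312, 29):
312 = 10 × 29 + 22  ⟹  22 = (1)·312 + (-10)·29
29 = 1 × 22 + 7  ⟹  7 = (-1)·312 + (11)·29
22 = 3 × 7 + 1  ⟹  1 = (4)·312 + (-43)·29
So (-43)·29 ≡ 1 (mod 312), i.e. 29^(-1) ≡ -43 ≡ 269 (mod 312).
Check: 29 × 269 = 7801 ≡ 1 (mod 312)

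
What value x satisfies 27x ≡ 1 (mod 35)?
13

gcd(27, 35) = 1, so the inverse exists.
Extended Euclidean algorithm on (35, 27):
35 = 1 × 27 + 8  ⟹  8 = (1)·35 + (-1)·27
27 = 3 × 8 + 3  ⟹  3 = (-3)·35 + (4)·27
8 = 2 × 3 + 2  ⟹  2 = (7)·35 + (-9)·27
3 = 1 × 2 + 1  ⟹  1 = (-10)·35 + (13)·27
So (13)·27 ≡ 1 (mod 35), i.e. 27^(-1) ≡ 13 (mod 35).
Check: 27 × 13 = 351 ≡ 1 (mod 35)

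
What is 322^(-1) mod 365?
348

gcd(322, 365) = 1, so the inverse exists.
Extended Euclidean algorithm on (365, 322):
365 = 1 × 322 + 43  ⟹  43 = (1)·365 + (-1)·322
322 = 7 × 43 + 21  ⟹  21 = (-7)·365 + (8)·322
43 = 2 × 21 + 1  ⟹  1 = (15)·365 + (-17)·322
So (-17)·322 ≡ 1 (mod 365), i.e. 322^(-1) ≡ -17 ≡ 348 (mod 365).
Check: 322 × 348 = 112056 ≡ 1 (mod 365)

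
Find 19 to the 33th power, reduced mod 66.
61

Repeated squaring. Binary of 33 = 100001.
19^1 ≡ 19 (mod 66); 19^2 ≡ 31 (mod 66); 19^4 ≡ 37 (mod 66); 19^8 ≡ 49 (mod 66); 19^16 ≡ 25 (mod 66); 19^32 ≡ 31 (mod 66)
19^33 = 19^1 × 19^32 ≡ 61 (mod 66)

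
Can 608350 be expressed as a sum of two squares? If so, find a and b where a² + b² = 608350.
Not possible

Factorization: 608350 = 2 × 5^2 × 23^3
By Fermat: n is sum of two squares iff every prime p ≡ 3 (mod 4) appears to even power.
Prime(s) ≡ 3 (mod 4) with odd exponent: [(23, 3)]
Therefore 608350 cannot be expressed as a² + b².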